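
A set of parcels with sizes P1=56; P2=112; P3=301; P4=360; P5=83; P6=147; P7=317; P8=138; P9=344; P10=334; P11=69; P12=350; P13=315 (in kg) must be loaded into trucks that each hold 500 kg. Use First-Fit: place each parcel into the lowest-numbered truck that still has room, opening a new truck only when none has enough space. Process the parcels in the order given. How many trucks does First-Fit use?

truck 1: place P1 (56 kg), 444 kg left
truck 1: place P2 (112 kg), 332 kg left
truck 1: place P3 (301 kg), 31 kg left
truck 2: place P4 (360 kg), 140 kg left
truck 2: place P5 (83 kg), 57 kg left
truck 3: place P6 (147 kg), 353 kg left
truck 3: place P7 (317 kg), 36 kg left
truck 4: place P8 (138 kg), 362 kg left
truck 4: place P9 (344 kg), 18 kg left
truck 5: place P10 (334 kg), 166 kg left
truck 5: place P11 (69 kg), 97 kg left
truck 6: place P12 (350 kg), 150 kg left
truck 7: place P13 (315 kg), 185 kg left

7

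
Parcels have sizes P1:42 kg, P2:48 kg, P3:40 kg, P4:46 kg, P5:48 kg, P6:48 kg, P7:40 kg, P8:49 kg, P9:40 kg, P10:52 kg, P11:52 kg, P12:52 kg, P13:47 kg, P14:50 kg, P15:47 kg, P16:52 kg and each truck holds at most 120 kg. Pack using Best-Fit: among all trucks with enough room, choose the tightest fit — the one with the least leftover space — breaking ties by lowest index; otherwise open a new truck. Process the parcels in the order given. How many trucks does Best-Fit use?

8

truck 1: place P1 (42 kg), 78 kg left
truck 1: place P2 (48 kg), 30 kg left
truck 2: place P3 (40 kg), 80 kg left
truck 2: place P4 (46 kg), 34 kg left
truck 3: place P5 (48 kg), 72 kg left
truck 3: place P6 (48 kg), 24 kg left
truck 4: place P7 (40 kg), 80 kg left
truck 4: place P8 (49 kg), 31 kg left
truck 5: place P9 (40 kg), 80 kg left
truck 5: place P10 (52 kg), 28 kg left
truck 6: place P11 (52 kg), 68 kg left
truck 6: place P12 (52 kg), 16 kg left
truck 7: place P13 (47 kg), 73 kg left
truck 7: place P14 (50 kg), 23 kg left
truck 8: place P15 (47 kg), 73 kg left
truck 8: place P16 (52 kg), 21 kg left
Final trucks: [42,48] [40,46] [48,48] [40,49] [40,52] [52,52] [47,50] [47,52].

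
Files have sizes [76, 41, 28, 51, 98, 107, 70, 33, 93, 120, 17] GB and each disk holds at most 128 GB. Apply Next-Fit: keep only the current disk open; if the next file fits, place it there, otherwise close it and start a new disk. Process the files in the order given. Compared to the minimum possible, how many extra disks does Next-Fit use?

2

Next-Fit: [76,41] [28,51] [98] [107] [70,33] [93] [120] [17] → 8 disks.
Total size 734 GB; any packing needs at least ⌈734/128⌉ = 6 disks.
An optimal packing achieves that bound: [120] [107,17] [98,28] [93,33] [76,51] [70,41] → 6 disks.
Excess: 8 − 6 = 2.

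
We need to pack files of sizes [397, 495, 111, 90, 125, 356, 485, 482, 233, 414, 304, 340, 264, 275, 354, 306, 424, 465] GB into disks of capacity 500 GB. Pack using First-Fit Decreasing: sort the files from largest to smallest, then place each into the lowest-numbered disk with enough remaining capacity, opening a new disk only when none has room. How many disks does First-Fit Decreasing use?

Sorted descending: 495, 485, 482, 465, 424, 414, 397, 356, 354, 340, 306, 304, 275, 264, 233, 125, 111, 90.
Put 495 GB in disk 1; 5 GB remain.
Put 485 GB in disk 2; 15 GB remain.
Put 482 GB in disk 3; 18 GB remain.
Put 465 GB in disk 4; 35 GB remain.
Put 424 GB in disk 5; 76 GB remain.
Put 414 GB in disk 6; 86 GB remain.
Put 397 GB in disk 7; 103 GB remain.
Put 356 GB in disk 8; 144 GB remain.
Put 354 GB in disk 9; 146 GB remain.
Put 340 GB in disk 10; 160 GB remain.
Put 306 GB in disk 11; 194 GB remain.
Put 304 GB in disk 12; 196 GB remain.
Put 275 GB in disk 13; 225 GB remain.
Put 264 GB in disk 14; 236 GB remain.
Put 233 GB in disk 14; 3 GB remain.
Put 125 GB in disk 8; 19 GB remain.
Put 111 GB in disk 9; 35 GB remain.
Put 90 GB in disk 7; 13 GB remain.
Final disks: [495] [485] [482] [465] [424] [414] [397,90] [356,125] [354,111] [340] [306] [304] [275] [264,233].

14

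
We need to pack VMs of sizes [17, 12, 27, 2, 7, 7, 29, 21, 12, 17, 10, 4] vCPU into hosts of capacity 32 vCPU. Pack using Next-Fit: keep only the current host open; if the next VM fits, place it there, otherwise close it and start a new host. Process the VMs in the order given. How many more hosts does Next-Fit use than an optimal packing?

Next-Fit: [17,12] [27,2] [7,7] [29] [21] [12,17] [10,4] → 7 hosts.
Total size 165 vCPU; any packing needs at least ⌈165/32⌉ = 6 hosts.
An optimal packing achieves that bound: [29,2] [27,4] [21,10] [17,12] [17,12] [7,7] → 6 hosts.
Excess: 7 − 6 = 1.

1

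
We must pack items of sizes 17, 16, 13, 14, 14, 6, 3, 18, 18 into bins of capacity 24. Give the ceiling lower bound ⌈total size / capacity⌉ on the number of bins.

5 bins

Total size = 17 + 16 + 13 + 14 + 14 + 6 + 3 + 18 + 18 = 119.
⌈119 / 24⌉ = 5.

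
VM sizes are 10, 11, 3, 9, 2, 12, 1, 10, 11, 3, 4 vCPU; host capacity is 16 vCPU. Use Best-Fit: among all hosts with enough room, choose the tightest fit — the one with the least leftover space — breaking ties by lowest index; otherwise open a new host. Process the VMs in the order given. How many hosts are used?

6 hosts

Put 10 vCPU in host 1; 6 vCPU remain.
Put 11 vCPU in host 2; 5 vCPU remain.
Put 3 vCPU in host 2; 2 vCPU remain.
Put 9 vCPU in host 3; 7 vCPU remain.
Put 2 vCPU in host 2; 0 vCPU remain.
Put 12 vCPU in host 4; 4 vCPU remain.
Put 1 vCPU in host 4; 3 vCPU remain.
Put 10 vCPU in host 5; 6 vCPU remain.
Put 11 vCPU in host 6; 5 vCPU remain.
Put 3 vCPU in host 4; 0 vCPU remain.
Put 4 vCPU in host 6; 1 vCPU remain.
Final hosts: [10] [11,3,2] [9] [12,1,3] [10] [11,4].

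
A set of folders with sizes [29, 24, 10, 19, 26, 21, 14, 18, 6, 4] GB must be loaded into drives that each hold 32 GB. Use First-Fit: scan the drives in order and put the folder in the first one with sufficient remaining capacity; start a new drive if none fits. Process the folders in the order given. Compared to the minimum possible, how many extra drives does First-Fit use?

First-Fit: [29] [24,6] [10,19] [26,4] [21] [14,18] → 6 drives.
Total size 171 GB; any packing needs at least ⌈171/32⌉ = 6 drives.
So 6 is already optimal.

0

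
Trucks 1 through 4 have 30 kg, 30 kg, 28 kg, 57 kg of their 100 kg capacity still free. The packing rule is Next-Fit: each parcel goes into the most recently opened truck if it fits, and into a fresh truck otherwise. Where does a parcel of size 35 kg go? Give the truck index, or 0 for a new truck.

Next-Fit only looks at truck 4, which has 57 kg free.
35 kg fits there.

4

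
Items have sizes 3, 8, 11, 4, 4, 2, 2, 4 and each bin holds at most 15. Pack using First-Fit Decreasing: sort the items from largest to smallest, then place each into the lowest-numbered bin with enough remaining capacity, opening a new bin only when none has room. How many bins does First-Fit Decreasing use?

Sorted descending: 11, 8, 4, 4, 4, 3, 2, 2.
11 → bin 1 (remaining 4)
8 → bin 2 (remaining 7)
4 → bin 1 (remaining 0)
4 → bin 2 (remaining 3)
4 → bin 3 (remaining 11)
3 → bin 2 (remaining 0)
2 → bin 3 (remaining 9)
2 → bin 3 (remaining 7)

3 bins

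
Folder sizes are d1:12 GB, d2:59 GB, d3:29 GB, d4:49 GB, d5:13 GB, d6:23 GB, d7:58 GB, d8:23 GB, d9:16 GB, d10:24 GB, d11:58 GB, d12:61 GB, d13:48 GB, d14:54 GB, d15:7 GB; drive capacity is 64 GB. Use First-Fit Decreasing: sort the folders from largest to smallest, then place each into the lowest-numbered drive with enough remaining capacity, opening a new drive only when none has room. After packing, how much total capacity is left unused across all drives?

Sorted descending: 61, 59, 58, 58, 54, 49, 48, 29, 24, 23, 23, 16, 13, 12, 7.
Put 61 GB in drive 1; 3 GB remain.
Put 59 GB in drive 2; 5 GB remain.
Put 58 GB in drive 3; 6 GB remain.
Put 58 GB in drive 4; 6 GB remain.
Put 54 GB in drive 5; 10 GB remain.
Put 49 GB in drive 6; 15 GB remain.
Put 48 GB in drive 7; 16 GB remain.
Put 29 GB in drive 8; 35 GB remain.
Put 24 GB in drive 8; 11 GB remain.
Put 23 GB in drive 9; 41 GB remain.
Put 23 GB in drive 9; 18 GB remain.
Put 16 GB in drive 7; 0 GB remain.
Put 13 GB in drive 6; 2 GB remain.
Put 12 GB in drive 9; 6 GB remain.
Put 7 GB in drive 5; 3 GB remain.
9 drives × 64 GB = 576 GB; used 534 GB; unused 42 GB.

42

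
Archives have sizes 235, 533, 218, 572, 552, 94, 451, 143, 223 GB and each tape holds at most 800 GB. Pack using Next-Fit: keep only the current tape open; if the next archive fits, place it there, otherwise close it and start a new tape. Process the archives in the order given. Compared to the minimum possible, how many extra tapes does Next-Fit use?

Next-Fit: [235,533] [218,572] [552,94] [451,143] [223] → 5 tapes.
Total size 3021 GB; any packing needs at least ⌈3021/800⌉ = 4 tapes.
An optimal packing achieves that bound: [572,223] [552,235] [533,218] [451,143,94] → 4 tapes.
Excess: 5 − 4 = 1.

1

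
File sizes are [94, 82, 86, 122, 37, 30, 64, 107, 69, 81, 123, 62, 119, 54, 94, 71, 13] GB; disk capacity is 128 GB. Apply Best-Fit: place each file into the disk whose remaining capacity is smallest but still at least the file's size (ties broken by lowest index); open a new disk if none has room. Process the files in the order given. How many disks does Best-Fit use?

disk 1: place 94 GB, 34 GB left
disk 2: place 82 GB, 46 GB left
disk 3: place 86 GB, 42 GB left
disk 4: place 122 GB, 6 GB left
disk 3: place 37 GB, 5 GB left
disk 1: place 30 GB, 4 GB left
disk 5: place 64 GB, 64 GB left
disk 6: place 107 GB, 21 GB left
disk 7: place 69 GB, 59 GB left
disk 8: place 81 GB, 47 GB left
disk 9: place 123 GB, 5 GB left
disk 5: place 62 GB, 2 GB left
disk 10: place 119 GB, 9 GB left
disk 7: place 54 GB, 5 GB left
disk 11: place 94 GB, 34 GB left
disk 12: place 71 GB, 57 GB left
disk 6: place 13 GB, 8 GB left
Final disks: [94,30] [82] [86,37] [122] [64,62] [107,13] [69,54] [81] [123] [119] [94] [71].

12 disks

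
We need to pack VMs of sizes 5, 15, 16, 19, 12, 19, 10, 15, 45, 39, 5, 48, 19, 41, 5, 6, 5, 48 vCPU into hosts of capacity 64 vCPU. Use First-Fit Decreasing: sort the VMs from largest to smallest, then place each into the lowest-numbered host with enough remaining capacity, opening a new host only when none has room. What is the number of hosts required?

Sorted descending: 48, 48, 45, 41, 39, 19, 19, 19, 16, 15, 15, 12, 10, 6, 5, 5, 5, 5.
48 vCPU → host 1 (remaining 16 vCPU)
48 vCPU → host 2 (remaining 16 vCPU)
45 vCPU → host 3 (remaining 19 vCPU)
41 vCPU → host 4 (remaining 23 vCPU)
39 vCPU → host 5 (remaining 25 vCPU)
19 vCPU → host 3 (remaining 0 vCPU)
19 vCPU → host 4 (remaining 4 vCPU)
19 vCPU → host 5 (remaining 6 vCPU)
16 vCPU → host 1 (remaining 0 vCPU)
15 vCPU → host 2 (remaining 1 vCPU)
15 vCPU → host 6 (remaining 49 vCPU)
12 vCPU → host 6 (remaining 37 vCPU)
10 vCPU → host 6 (remaining 27 vCPU)
6 vCPU → host 5 (remaining 0 vCPU)
5 vCPU → host 6 (remaining 22 vCPU)
5 vCPU → host 6 (remaining 17 vCPU)
5 vCPU → host 6 (remaining 12 vCPU)
5 vCPU → host 6 (remaining 7 vCPU)
Final hosts: [48,16] [48,15] [45,19] [41,19] [39,19,6] [15,12,10,5,5,5,5].

6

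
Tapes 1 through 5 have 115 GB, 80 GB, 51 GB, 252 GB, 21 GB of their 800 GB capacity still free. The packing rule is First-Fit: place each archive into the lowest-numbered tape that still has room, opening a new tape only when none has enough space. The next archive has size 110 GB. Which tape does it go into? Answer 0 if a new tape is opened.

1

Tapes with room: tape 1 (115 GB), tape 4 (252 GB).
The first with room is tape 1.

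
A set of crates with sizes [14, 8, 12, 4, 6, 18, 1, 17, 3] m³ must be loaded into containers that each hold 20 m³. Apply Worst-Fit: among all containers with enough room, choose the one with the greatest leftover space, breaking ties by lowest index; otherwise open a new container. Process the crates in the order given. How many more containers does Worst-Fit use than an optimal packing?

Worst-Fit: [14,4] [8,12] [6,1,3] [18] [17] → 5 containers.
Total size 83 m³; any packing needs at least ⌈83/20⌉ = 5 containers.
So 5 is already optimal.

0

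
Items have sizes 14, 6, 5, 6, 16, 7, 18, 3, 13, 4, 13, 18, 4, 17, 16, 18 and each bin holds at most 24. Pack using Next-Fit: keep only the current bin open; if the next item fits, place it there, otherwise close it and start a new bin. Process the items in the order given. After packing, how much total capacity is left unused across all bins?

62

14 → bin 1 (remaining 10)
6 → bin 1 (remaining 4)
5 → bin 2 (remaining 19)
6 → bin 2 (remaining 13)
16 → bin 3 (remaining 8)
7 → bin 3 (remaining 1)
18 → bin 4 (remaining 6)
3 → bin 4 (remaining 3)
13 → bin 5 (remaining 11)
4 → bin 5 (remaining 7)
13 → bin 6 (remaining 11)
18 → bin 7 (remaining 6)
4 → bin 7 (remaining 2)
17 → bin 8 (remaining 7)
16 → bin 9 (remaining 8)
18 → bin 10 (remaining 6)
10 bins × 24 = 240; used 178; unused 62.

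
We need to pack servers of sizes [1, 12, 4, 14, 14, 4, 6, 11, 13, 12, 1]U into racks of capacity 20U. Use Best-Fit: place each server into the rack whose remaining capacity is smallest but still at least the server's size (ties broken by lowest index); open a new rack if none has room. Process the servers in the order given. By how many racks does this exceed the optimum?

0

Best-Fit: [1,12,4] [14,4,1] [14,6] [11] [13] [12] → 6 racks.
6 servers exceed 10U (half the capacity), and no two of those can share a rack, so at least 6 racks are needed.
So 6 is already optimal.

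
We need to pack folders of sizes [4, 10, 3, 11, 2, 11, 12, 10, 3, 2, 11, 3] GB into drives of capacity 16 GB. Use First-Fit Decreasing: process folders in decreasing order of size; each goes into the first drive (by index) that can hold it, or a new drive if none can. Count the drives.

6 drives

Sorted descending: 12, 11, 11, 11, 10, 10, 4, 3, 3, 3, 2, 2.
Put 12 GB in drive 1; 4 GB remain.
Put 11 GB in drive 2; 5 GB remain.
Put 11 GB in drive 3; 5 GB remain.
Put 11 GB in drive 4; 5 GB remain.
Put 10 GB in drive 5; 6 GB remain.
Put 10 GB in drive 6; 6 GB remain.
Put 4 GB in drive 1; 0 GB remain.
Put 3 GB in drive 2; 2 GB remain.
Put 3 GB in drive 3; 2 GB remain.
Put 3 GB in drive 4; 2 GB remain.
Put 2 GB in drive 2; 0 GB remain.
Put 2 GB in drive 3; 0 GB remain.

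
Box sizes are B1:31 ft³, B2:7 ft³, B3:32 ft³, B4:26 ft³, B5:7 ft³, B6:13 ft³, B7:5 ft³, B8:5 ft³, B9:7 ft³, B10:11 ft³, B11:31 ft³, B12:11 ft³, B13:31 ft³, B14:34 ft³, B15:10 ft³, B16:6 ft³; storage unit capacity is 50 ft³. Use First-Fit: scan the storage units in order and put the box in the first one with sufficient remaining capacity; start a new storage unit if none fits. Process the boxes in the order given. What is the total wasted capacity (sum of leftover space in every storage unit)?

33

storage unit 1: place B1 (31 ft³), 19 ft³ left
storage unit 1: place B2 (7 ft³), 12 ft³ left
storage unit 2: place B3 (32 ft³), 18 ft³ left
storage unit 3: place B4 (26 ft³), 24 ft³ left
storage unit 1: place B5 (7 ft³), 5 ft³ left
storage unit 2: place B6 (13 ft³), 5 ft³ left
storage unit 1: place B7 (5 ft³), 0 ft³ left
storage unit 2: place B8 (5 ft³), 0 ft³ left
storage unit 3: place B9 (7 ft³), 17 ft³ left
storage unit 3: place B10 (11 ft³), 6 ft³ left
storage unit 4: place B11 (31 ft³), 19 ft³ left
storage unit 4: place B12 (11 ft³), 8 ft³ left
storage unit 5: place B13 (31 ft³), 19 ft³ left
storage unit 6: place B14 (34 ft³), 16 ft³ left
storage unit 5: place B15 (10 ft³), 9 ft³ left
storage unit 3: place B16 (6 ft³), 0 ft³ left
6 storage units × 50 ft³ = 300 ft³; used 267 ft³; unused 33 ft³.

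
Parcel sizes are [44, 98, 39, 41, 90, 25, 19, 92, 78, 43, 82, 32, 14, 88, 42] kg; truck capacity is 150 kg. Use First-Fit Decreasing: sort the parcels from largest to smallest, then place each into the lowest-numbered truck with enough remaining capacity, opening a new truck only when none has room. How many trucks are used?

6

Sorted descending: 98, 92, 90, 88, 82, 78, 44, 43, 42, 41, 39, 32, 25, 19, 14.
Put 98 kg in truck 1; 52 kg remain.
Put 92 kg in truck 2; 58 kg remain.
Put 90 kg in truck 3; 60 kg remain.
Put 88 kg in truck 4; 62 kg remain.
Put 82 kg in truck 5; 68 kg remain.
Put 78 kg in truck 6; 72 kg remain.
Put 44 kg in truck 1; 8 kg remain.
Put 43 kg in truck 2; 15 kg remain.
Put 42 kg in truck 3; 18 kg remain.
Put 41 kg in truck 4; 21 kg remain.
Put 39 kg in truck 5; 29 kg remain.
Put 32 kg in truck 6; 40 kg remain.
Put 25 kg in truck 5; 4 kg remain.
Put 19 kg in truck 4; 2 kg remain.
Put 14 kg in truck 2; 1 kg remain.
Final trucks: [98,44] [92,43,14] [90,42] [88,41,19] [82,39,25] [78,32].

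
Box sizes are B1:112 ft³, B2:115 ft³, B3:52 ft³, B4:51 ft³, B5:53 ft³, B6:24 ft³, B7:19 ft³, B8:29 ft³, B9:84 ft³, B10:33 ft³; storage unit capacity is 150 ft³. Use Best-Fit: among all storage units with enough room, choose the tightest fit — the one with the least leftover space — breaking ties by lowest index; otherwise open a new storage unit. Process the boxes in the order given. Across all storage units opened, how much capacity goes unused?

storage unit 1: place B1 (112 ft³), 38 ft³ left
storage unit 2: place B2 (115 ft³), 35 ft³ left
storage unit 3: place B3 (52 ft³), 98 ft³ left
storage unit 3: place B4 (51 ft³), 47 ft³ left
storage unit 4: place B5 (53 ft³), 97 ft³ left
storage unit 2: place B6 (24 ft³), 11 ft³ left
storage unit 1: place B7 (19 ft³), 19 ft³ left
storage unit 3: place B8 (29 ft³), 18 ft³ left
storage unit 4: place B9 (84 ft³), 13 ft³ left
storage unit 5: place B10 (33 ft³), 117 ft³ left
5 storage units × 150 ft³ = 750 ft³; used 572 ft³; unused 178 ft³.

178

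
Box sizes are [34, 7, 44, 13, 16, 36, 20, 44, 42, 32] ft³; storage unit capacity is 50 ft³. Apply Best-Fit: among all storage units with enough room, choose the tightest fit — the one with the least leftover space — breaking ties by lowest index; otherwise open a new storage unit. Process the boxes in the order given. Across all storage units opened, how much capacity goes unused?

Put 34 ft³ in storage unit 1; 16 ft³ remain.
Put 7 ft³ in storage unit 1; 9 ft³ remain.
Put 44 ft³ in storage unit 2; 6 ft³ remain.
Put 13 ft³ in storage unit 3; 37 ft³ remain.
Put 16 ft³ in storage unit 3; 21 ft³ remain.
Put 36 ft³ in storage unit 4; 14 ft³ remain.
Put 20 ft³ in storage unit 3; 1 ft³ remain.
Put 44 ft³ in storage unit 5; 6 ft³ remain.
Put 42 ft³ in storage unit 6; 8 ft³ remain.
Put 32 ft³ in storage unit 7; 18 ft³ remain.
7 storage units × 50 ft³ = 350 ft³; used 288 ft³; unused 62 ft³.

62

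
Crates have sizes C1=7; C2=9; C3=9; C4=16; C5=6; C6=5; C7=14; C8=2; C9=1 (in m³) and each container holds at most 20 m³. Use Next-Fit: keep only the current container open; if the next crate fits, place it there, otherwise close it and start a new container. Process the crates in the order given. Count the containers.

5 containers

container 1: place C1 (7 m³), 13 m³ left
container 1: place C2 (9 m³), 4 m³ left
container 2: place C3 (9 m³), 11 m³ left
container 3: place C4 (16 m³), 4 m³ left
container 4: place C5 (6 m³), 14 m³ left
container 4: place C6 (5 m³), 9 m³ left
container 5: place C7 (14 m³), 6 m³ left
container 5: place C8 (2 m³), 4 m³ left
container 5: place C9 (1 m³), 3 m³ left
Final containers: [7,9] [9] [16] [6,5] [14,2,1].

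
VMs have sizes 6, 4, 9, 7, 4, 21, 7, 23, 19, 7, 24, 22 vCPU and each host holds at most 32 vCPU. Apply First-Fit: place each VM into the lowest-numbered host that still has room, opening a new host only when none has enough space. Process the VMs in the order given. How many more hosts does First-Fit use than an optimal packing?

1

First-Fit: [6,4,9,7,4] [21,7] [23,7] [19] [24] [22] → 6 hosts.
Total size 153 vCPU; any packing needs at least ⌈153/32⌉ = 5 hosts.
An optimal packing achieves that bound: [24,7] [23,9] [22,7] [21,7,4] [19,6,4] → 5 hosts.
Excess: 6 − 5 = 1.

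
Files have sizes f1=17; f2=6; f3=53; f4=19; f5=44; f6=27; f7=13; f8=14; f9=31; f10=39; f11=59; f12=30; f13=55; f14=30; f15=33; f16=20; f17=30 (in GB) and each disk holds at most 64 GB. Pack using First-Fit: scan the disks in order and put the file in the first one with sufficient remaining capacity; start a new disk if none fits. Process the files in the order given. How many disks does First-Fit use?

disk 1: place f1 (17 GB), 47 GB left
disk 1: place f2 (6 GB), 41 GB left
disk 2: place f3 (53 GB), 11 GB left
disk 1: place f4 (19 GB), 22 GB left
disk 3: place f5 (44 GB), 20 GB left
disk 4: place f6 (27 GB), 37 GB left
disk 1: place f7 (13 GB), 9 GB left
disk 3: place f8 (14 GB), 6 GB left
disk 4: place f9 (31 GB), 6 GB left
disk 5: place f10 (39 GB), 25 GB left
disk 6: place f11 (59 GB), 5 GB left
disk 7: place f12 (30 GB), 34 GB left
disk 8: place f13 (55 GB), 9 GB left
disk 7: place f14 (30 GB), 4 GB left
disk 9: place f15 (33 GB), 31 GB left
disk 5: place f16 (20 GB), 5 GB left
disk 9: place f17 (30 GB), 1 GB left
Final disks: [17,6,19,13] [53] [44,14] [27,31] [39,20] [59] [30,30] [55] [33,30].

9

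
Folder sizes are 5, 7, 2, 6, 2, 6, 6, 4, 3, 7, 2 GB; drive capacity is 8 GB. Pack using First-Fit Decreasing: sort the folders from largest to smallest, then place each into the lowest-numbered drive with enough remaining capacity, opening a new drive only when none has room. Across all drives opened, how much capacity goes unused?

Sorted descending: 7, 7, 6, 6, 6, 5, 4, 3, 2, 2, 2.
Put 7 GB in drive 1; 1 GB remain.
Put 7 GB in drive 2; 1 GB remain.
Put 6 GB in drive 3; 2 GB remain.
Put 6 GB in drive 4; 2 GB remain.
Put 6 GB in drive 5; 2 GB remain.
Put 5 GB in drive 6; 3 GB remain.
Put 4 GB in drive 7; 4 GB remain.
Put 3 GB in drive 6; 0 GB remain.
Put 2 GB in drive 3; 0 GB remain.
Put 2 GB in drive 4; 0 GB remain.
Put 2 GB in drive 5; 0 GB remain.
7 drives × 8 GB = 56 GB; used 50 GB; unused 6 GB.

6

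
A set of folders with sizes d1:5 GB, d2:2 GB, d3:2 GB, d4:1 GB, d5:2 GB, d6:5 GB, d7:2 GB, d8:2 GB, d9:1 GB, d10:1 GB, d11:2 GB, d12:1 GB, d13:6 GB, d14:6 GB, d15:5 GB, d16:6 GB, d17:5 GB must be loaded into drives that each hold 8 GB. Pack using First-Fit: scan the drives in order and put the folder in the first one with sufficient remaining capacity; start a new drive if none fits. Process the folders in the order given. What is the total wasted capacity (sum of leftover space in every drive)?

drive 1: place d1 (5 GB), 3 GB left
drive 1: place d2 (2 GB), 1 GB left
drive 2: place d3 (2 GB), 6 GB left
drive 1: place d4 (1 GB), 0 GB left
drive 2: place d5 (2 GB), 4 GB left
drive 3: place d6 (5 GB), 3 GB left
drive 2: place d7 (2 GB), 2 GB left
drive 2: place d8 (2 GB), 0 GB left
drive 3: place d9 (1 GB), 2 GB left
drive 3: place d10 (1 GB), 1 GB left
drive 4: place d11 (2 GB), 6 GB left
drive 3: place d12 (1 GB), 0 GB left
drive 4: place d13 (6 GB), 0 GB left
drive 5: place d14 (6 GB), 2 GB left
drive 6: place d15 (5 GB), 3 GB left
drive 7: place d16 (6 GB), 2 GB left
drive 8: place d17 (5 GB), 3 GB left
8 drives × 8 GB = 64 GB; used 54 GB; unused 10 GB.

10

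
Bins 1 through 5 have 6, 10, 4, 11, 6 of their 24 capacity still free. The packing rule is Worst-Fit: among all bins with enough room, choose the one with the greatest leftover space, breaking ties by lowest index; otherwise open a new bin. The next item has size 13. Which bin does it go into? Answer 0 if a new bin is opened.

No bin has ≥ 13 free, so a new bin is opened.

0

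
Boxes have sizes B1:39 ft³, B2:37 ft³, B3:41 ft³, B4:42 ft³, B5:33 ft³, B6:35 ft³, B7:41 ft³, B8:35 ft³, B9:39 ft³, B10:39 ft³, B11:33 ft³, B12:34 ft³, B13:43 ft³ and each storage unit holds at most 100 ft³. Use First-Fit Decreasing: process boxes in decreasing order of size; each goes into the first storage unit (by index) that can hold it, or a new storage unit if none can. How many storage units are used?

6

Sorted descending: 43, 42, 41, 41, 39, 39, 39, 37, 35, 35, 34, 33, 33.
Put 43 ft³ in storage unit 1; 57 ft³ remain.
Put 42 ft³ in storage unit 1; 15 ft³ remain.
Put 41 ft³ in storage unit 2; 59 ft³ remain.
Put 41 ft³ in storage unit 2; 18 ft³ remain.
Put 39 ft³ in storage unit 3; 61 ft³ remain.
Put 39 ft³ in storage unit 3; 22 ft³ remain.
Put 39 ft³ in storage unit 4; 61 ft³ remain.
Put 37 ft³ in storage unit 4; 24 ft³ remain.
Put 35 ft³ in storage unit 5; 65 ft³ remain.
Put 35 ft³ in storage unit 5; 30 ft³ remain.
Put 34 ft³ in storage unit 6; 66 ft³ remain.
Put 33 ft³ in storage unit 6; 33 ft³ remain.
Put 33 ft³ in storage unit 6; 0 ft³ remain.
Final storage units: [43,42] [41,41] [39,39] [39,37] [35,35] [34,33,33].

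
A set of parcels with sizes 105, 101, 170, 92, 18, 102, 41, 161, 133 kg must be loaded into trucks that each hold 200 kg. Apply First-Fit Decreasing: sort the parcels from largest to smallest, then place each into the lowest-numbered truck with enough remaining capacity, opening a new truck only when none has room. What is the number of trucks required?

6

Sorted descending: 170, 161, 133, 105, 102, 101, 92, 41, 18.
truck 1: place 170 kg, 30 kg left
truck 2: place 161 kg, 39 kg left
truck 3: place 133 kg, 67 kg left
truck 4: place 105 kg, 95 kg left
truck 5: place 102 kg, 98 kg left
truck 6: place 101 kg, 99 kg left
truck 4: place 92 kg, 3 kg left
truck 3: place 41 kg, 26 kg left
truck 1: place 18 kg, 12 kg left
Final trucks: [170,18] [161] [133,41] [105,92] [102] [101].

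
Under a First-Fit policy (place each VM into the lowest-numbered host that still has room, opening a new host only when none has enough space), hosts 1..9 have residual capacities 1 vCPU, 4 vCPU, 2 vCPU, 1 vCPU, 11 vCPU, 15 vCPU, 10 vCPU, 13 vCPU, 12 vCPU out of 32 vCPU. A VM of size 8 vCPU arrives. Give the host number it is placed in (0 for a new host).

5

Hosts with room: host 5 (11 vCPU), host 6 (15 vCPU), host 7 (10 vCPU), host 8 (13 vCPU), host 9 (12 vCPU).
The first with room is host 5.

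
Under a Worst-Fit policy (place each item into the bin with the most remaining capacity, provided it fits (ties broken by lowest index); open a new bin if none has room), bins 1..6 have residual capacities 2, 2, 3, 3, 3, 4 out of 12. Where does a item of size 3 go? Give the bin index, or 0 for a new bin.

Bins with room: bin 3 (3), bin 4 (3), bin 5 (3), bin 6 (4).
Most room is bin 6 with 4 free.

6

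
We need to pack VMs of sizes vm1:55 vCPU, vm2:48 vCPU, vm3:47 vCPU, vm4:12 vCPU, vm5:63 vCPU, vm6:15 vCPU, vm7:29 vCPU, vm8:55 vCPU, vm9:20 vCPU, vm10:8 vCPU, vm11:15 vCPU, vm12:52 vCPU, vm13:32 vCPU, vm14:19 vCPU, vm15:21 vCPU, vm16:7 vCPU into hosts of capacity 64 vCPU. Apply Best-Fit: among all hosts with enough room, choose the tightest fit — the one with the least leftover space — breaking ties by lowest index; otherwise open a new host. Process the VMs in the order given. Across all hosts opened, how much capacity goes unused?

vm1 (55 vCPU) → host 1 (remaining 9 vCPU)
vm2 (48 vCPU) → host 2 (remaining 16 vCPU)
vm3 (47 vCPU) → host 3 (remaining 17 vCPU)
vm4 (12 vCPU) → host 2 (remaining 4 vCPU)
vm5 (63 vCPU) → host 4 (remaining 1 vCPU)
vm6 (15 vCPU) → host 3 (remaining 2 vCPU)
vm7 (29 vCPU) → host 5 (remaining 35 vCPU)
vm8 (55 vCPU) → host 6 (remaining 9 vCPU)
vm9 (20 vCPU) → host 5 (remaining 15 vCPU)
vm10 (8 vCPU) → host 1 (remaining 1 vCPU)
vm11 (15 vCPU) → host 5 (remaining 0 vCPU)
vm12 (52 vCPU) → host 7 (remaining 12 vCPU)
vm13 (32 vCPU) → host 8 (remaining 32 vCPU)
vm14 (19 vCPU) → host 8 (remaining 13 vCPU)
vm15 (21 vCPU) → host 9 (remaining 43 vCPU)
vm16 (7 vCPU) → host 6 (remaining 2 vCPU)
9 hosts × 64 vCPU = 576 vCPU; used 498 vCPU; unused 78 vCPU.

78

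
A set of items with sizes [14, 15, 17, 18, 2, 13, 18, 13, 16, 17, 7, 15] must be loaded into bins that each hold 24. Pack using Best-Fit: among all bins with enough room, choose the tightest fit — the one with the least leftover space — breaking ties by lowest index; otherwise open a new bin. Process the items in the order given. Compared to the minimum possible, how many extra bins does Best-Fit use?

0

Best-Fit: [14] [15] [17,7] [18,2] [13] [18] [13] [16] [17] [15] → 10 bins.
10 items exceed 12 (half the capacity), and no two of those can share a bin, so at least 10 bins are needed.
So 10 is already optimal.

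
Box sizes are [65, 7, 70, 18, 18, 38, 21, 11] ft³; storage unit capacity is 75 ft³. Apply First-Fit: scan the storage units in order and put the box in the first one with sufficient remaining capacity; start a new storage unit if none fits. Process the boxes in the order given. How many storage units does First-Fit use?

4 storage units

65 ft³ → storage unit 1 (remaining 10 ft³)
7 ft³ → storage unit 1 (remaining 3 ft³)
70 ft³ → storage unit 2 (remaining 5 ft³)
18 ft³ → storage unit 3 (remaining 57 ft³)
18 ft³ → storage unit 3 (remaining 39 ft³)
38 ft³ → storage unit 3 (remaining 1 ft³)
21 ft³ → storage unit 4 (remaining 54 ft³)
11 ft³ → storage unit 4 (remaining 43 ft³)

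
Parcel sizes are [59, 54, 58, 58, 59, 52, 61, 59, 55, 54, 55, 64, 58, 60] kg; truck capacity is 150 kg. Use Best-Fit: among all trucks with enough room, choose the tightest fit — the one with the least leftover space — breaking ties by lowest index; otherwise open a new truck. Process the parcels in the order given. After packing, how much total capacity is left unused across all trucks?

244

Put 59 kg in truck 1; 91 kg remain.
Put 54 kg in truck 1; 37 kg remain.
Put 58 kg in truck 2; 92 kg remain.
Put 58 kg in truck 2; 34 kg remain.
Put 59 kg in truck 3; 91 kg remain.
Put 52 kg in truck 3; 39 kg remain.
Put 61 kg in truck 4; 89 kg remain.
Put 59 kg in truck 4; 30 kg remain.
Put 55 kg in truck 5; 95 kg remain.
Put 54 kg in truck 5; 41 kg remain.
Put 55 kg in truck 6; 95 kg remain.
Put 64 kg in truck 6; 31 kg remain.
Put 58 kg in truck 7; 92 kg remain.
Put 60 kg in truck 7; 32 kg remain.
7 trucks × 150 kg = 1050 kg; used 806 kg; unused 244 kg.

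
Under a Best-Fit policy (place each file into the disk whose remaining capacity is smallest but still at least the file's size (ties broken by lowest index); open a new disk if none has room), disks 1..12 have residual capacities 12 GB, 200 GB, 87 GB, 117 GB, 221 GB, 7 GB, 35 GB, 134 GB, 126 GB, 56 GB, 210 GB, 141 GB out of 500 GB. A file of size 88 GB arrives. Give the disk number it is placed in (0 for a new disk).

Disks with room: disk 2 (200 GB), disk 4 (117 GB), disk 5 (221 GB), disk 8 (134 GB), disk 9 (126 GB), disk 11 (210 GB), disk 12 (141 GB).
Tightest fit is disk 4 with 117 GB free.

4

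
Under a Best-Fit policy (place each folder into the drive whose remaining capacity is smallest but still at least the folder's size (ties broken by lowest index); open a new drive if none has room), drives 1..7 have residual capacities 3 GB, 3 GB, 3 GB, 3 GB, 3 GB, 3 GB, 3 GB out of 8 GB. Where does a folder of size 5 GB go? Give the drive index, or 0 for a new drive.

No drive has ≥ 5 GB free, so a new drive is opened.

0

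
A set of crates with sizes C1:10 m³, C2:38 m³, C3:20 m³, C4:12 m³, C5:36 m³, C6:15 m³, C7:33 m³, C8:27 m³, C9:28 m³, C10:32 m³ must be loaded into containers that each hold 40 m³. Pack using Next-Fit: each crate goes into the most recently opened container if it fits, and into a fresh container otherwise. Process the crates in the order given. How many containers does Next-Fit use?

Put C1 (10 m³) in container 1; 30 m³ remain.
Put C2 (38 m³) in container 2; 2 m³ remain.
Put C3 (20 m³) in container 3; 20 m³ remain.
Put C4 (12 m³) in container 3; 8 m³ remain.
Put C5 (36 m³) in container 4; 4 m³ remain.
Put C6 (15 m³) in container 5; 25 m³ remain.
Put C7 (33 m³) in container 6; 7 m³ remain.
Put C8 (27 m³) in container 7; 13 m³ remain.
Put C9 (28 m³) in container 8; 12 m³ remain.
Put C10 (32 m³) in container 9; 8 m³ remain.

9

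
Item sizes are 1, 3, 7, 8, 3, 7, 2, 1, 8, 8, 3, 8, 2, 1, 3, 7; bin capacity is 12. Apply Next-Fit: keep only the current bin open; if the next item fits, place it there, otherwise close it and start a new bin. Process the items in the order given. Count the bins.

Put 1 in bin 1; 11 remain.
Put 3 in bin 1; 8 remain.
Put 7 in bin 1; 1 remain.
Put 8 in bin 2; 4 remain.
Put 3 in bin 2; 1 remain.
Put 7 in bin 3; 5 remain.
Put 2 in bin 3; 3 remain.
Put 1 in bin 3; 2 remain.
Put 8 in bin 4; 4 remain.
Put 8 in bin 5; 4 remain.
Put 3 in bin 5; 1 remain.
Put 8 in bin 6; 4 remain.
Put 2 in bin 6; 2 remain.
Put 1 in bin 6; 1 remain.
Put 3 in bin 7; 9 remain.
Put 7 in bin 7; 2 remain.
Final bins: [1,3,7] [8,3] [7,2,1] [8] [8,3] [8,2,1] [3,7].

7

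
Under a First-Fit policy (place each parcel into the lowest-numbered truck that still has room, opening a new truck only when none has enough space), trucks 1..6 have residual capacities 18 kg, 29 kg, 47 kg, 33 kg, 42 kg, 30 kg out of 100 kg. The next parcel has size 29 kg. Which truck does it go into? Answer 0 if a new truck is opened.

Trucks with room: truck 2 (29 kg), truck 3 (47 kg), truck 4 (33 kg), truck 5 (42 kg), truck 6 (30 kg).
The first with room is truck 2.

2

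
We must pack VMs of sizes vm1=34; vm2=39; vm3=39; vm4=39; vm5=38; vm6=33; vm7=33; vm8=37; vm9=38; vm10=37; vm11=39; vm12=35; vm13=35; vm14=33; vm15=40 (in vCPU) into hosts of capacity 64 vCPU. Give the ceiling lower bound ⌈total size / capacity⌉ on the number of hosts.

9 hosts

Total size = 34 + 39 + 39 + 39 + 38 + 33 + 33 + 37 + 38 + 37 + 39 + 35 + 35 + 33 + 40 = 549 vCPU.
⌈549 / 64⌉ = 9.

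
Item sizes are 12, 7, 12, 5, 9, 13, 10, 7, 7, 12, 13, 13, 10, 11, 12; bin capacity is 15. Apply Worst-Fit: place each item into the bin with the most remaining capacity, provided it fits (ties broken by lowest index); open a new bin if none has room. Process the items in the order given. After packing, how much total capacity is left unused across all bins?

42

Put 12 in bin 1; 3 remain.
Put 7 in bin 2; 8 remain.
Put 12 in bin 3; 3 remain.
Put 5 in bin 2; 3 remain.
Put 9 in bin 4; 6 remain.
Put 13 in bin 5; 2 remain.
Put 10 in bin 6; 5 remain.
Put 7 in bin 7; 8 remain.
Put 7 in bin 7; 1 remain.
Put 12 in bin 8; 3 remain.
Put 13 in bin 9; 2 remain.
Put 13 in bin 10; 2 remain.
Put 10 in bin 11; 5 remain.
Put 11 in bin 12; 4 remain.
Put 12 in bin 13; 3 remain.
13 bins × 15 = 195; used 153; unused 42.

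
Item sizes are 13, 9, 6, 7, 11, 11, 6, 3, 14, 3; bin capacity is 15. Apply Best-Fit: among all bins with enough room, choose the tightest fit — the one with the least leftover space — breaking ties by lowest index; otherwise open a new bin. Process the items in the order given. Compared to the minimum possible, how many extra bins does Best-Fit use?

Best-Fit: [13] [9,6] [7,6] [11,3] [11,3] [14] → 6 bins.
Total size 83; any packing needs at least ⌈83/15⌉ = 6 bins.
So 6 is already optimal.

0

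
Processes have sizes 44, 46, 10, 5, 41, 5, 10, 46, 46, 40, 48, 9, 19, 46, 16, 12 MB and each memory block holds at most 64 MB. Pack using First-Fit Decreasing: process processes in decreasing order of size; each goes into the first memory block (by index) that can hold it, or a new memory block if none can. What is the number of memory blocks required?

8 memory blocks

Sorted descending: 48, 46, 46, 46, 46, 44, 41, 40, 19, 16, 12, 10, 10, 9, 5, 5.
Put 48 MB in memory block 1; 16 MB remain.
Put 46 MB in memory block 2; 18 MB remain.
Put 46 MB in memory block 3; 18 MB remain.
Put 46 MB in memory block 4; 18 MB remain.
Put 46 MB in memory block 5; 18 MB remain.
Put 44 MB in memory block 6; 20 MB remain.
Put 41 MB in memory block 7; 23 MB remain.
Put 40 MB in memory block 8; 24 MB remain.
Put 19 MB in memory block 6; 1 MB remain.
Put 16 MB in memory block 1; 0 MB remain.
Put 12 MB in memory block 2; 6 MB remain.
Put 10 MB in memory block 3; 8 MB remain.
Put 10 MB in memory block 4; 8 MB remain.
Put 9 MB in memory block 5; 9 MB remain.
Put 5 MB in memory block 2; 1 MB remain.
Put 5 MB in memory block 3; 3 MB remain.
Final memory blocks: [48,16] [46,12,5] [46,10,5] [46,10] [46,9] [44,19] [41] [40].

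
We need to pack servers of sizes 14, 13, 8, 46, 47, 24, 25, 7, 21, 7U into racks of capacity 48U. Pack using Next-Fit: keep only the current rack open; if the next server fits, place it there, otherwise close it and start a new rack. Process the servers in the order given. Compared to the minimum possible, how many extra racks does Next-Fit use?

Next-Fit: [14,13,8] [46] [47] [24] [25,7] [21,7] → 6 racks.
Total size 212U; any packing needs at least ⌈212/48⌉ = 5 racks.
An optimal packing achieves that bound: [47] [46] [25,21] [24,14,8] [13,7,7] → 5 racks.
Excess: 6 − 5 = 1.

1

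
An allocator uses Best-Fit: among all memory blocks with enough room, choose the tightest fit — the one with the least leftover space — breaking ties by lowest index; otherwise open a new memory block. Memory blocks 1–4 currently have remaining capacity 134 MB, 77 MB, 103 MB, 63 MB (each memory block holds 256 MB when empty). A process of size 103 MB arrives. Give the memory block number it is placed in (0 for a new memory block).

Memory blocks with room: memory block 1 (134 MB), memory block 3 (103 MB).
Tightest fit is memory block 3 with 103 MB free.

3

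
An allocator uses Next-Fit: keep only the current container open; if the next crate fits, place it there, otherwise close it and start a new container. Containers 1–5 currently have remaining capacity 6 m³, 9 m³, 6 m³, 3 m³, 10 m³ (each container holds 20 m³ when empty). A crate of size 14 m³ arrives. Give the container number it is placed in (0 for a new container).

Next-Fit only looks at container 5, which has 10 m³ free.
14 m³ does not fit, so a new container is opened.

0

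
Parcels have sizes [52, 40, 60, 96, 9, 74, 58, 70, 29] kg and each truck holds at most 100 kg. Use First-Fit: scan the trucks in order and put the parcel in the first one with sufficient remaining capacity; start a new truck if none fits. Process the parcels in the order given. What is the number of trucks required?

Put 52 kg in truck 1; 48 kg remain.
Put 40 kg in truck 1; 8 kg remain.
Put 60 kg in truck 2; 40 kg remain.
Put 96 kg in truck 3; 4 kg remain.
Put 9 kg in truck 2; 31 kg remain.
Put 74 kg in truck 4; 26 kg remain.
Put 58 kg in truck 5; 42 kg remain.
Put 70 kg in truck 6; 30 kg remain.
Put 29 kg in truck 2; 2 kg remain.
Final trucks: [52,40] [60,9,29] [96] [74] [58] [70].

6 trucks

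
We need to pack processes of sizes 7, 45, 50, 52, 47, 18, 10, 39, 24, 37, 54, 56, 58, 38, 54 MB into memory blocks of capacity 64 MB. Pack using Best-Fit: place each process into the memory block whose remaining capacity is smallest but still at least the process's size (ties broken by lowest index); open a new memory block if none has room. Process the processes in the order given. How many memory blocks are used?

11 memory blocks

memory block 1: place 7 MB, 57 MB left
memory block 1: place 45 MB, 12 MB left
memory block 2: place 50 MB, 14 MB left
memory block 3: place 52 MB, 12 MB left
memory block 4: place 47 MB, 17 MB left
memory block 5: place 18 MB, 46 MB left
memory block 1: place 10 MB, 2 MB left
memory block 5: place 39 MB, 7 MB left
memory block 6: place 24 MB, 40 MB left
memory block 6: place 37 MB, 3 MB left
memory block 7: place 54 MB, 10 MB left
memory block 8: place 56 MB, 8 MB left
memory block 9: place 58 MB, 6 MB left
memory block 10: place 38 MB, 26 MB left
memory block 11: place 54 MB, 10 MB left
Final memory blocks: [7,45,10] [50] [52] [47] [18,39] [24,37] [54] [56] [58] [38] [54].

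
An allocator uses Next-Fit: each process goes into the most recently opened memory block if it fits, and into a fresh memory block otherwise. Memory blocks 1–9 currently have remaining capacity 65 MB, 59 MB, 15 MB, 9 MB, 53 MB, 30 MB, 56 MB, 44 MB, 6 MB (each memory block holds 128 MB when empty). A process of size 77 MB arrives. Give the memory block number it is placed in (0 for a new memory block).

Next-Fit only looks at memory block 9, which has 6 MB free.
77 MB does not fit, so a new memory block is opened.

0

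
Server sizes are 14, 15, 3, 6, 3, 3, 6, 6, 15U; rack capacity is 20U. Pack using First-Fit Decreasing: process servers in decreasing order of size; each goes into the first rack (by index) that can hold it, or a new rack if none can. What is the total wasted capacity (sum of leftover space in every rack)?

Sorted descending: 15, 15, 14, 6, 6, 6, 3, 3, 3.
rack 1: place 15U, 5U left
rack 2: place 15U, 5U left
rack 3: place 14U, 6U left
rack 3: place 6U, 0U left
rack 4: place 6U, 14U left
rack 4: place 6U, 8U left
rack 1: place 3U, 2U left
rack 2: place 3U, 2U left
rack 4: place 3U, 5U left
4 racks × 20U = 80U; used 71U; unused 9U.

9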